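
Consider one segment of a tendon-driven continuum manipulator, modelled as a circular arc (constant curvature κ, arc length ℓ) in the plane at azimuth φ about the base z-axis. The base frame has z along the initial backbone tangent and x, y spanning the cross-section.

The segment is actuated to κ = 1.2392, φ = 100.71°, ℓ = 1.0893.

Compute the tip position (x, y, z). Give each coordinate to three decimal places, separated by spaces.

-0.117 0.619 0.787

θ = κ·ℓ = 1.2392 × 1.0893 = 1.34986 rad
ρ = (1 − cos θ)/κ = (1 − 0.21914)/1.2392 = 0.63013
z = sin θ / κ = 0.97569/1.2392 = 0.78736
x = ρ cos φ = 0.63013 × cos(100.71°) = -0.11710
y = ρ sin φ = 0.63013 × sin(100.71°) = 0.61915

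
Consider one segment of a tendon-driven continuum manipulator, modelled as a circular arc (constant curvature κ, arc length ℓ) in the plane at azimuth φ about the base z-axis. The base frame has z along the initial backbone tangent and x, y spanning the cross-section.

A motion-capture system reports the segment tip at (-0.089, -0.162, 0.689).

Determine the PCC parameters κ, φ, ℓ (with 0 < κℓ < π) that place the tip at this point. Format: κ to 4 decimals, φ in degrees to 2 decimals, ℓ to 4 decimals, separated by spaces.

0.7264 241.22 0.7216

ρ = √(x²+y²) = √(-0.089² + -0.162²) = 0.18484
φ = atan2(y, x) mod 360° = atan2(-0.162, -0.089) = 241.2164°
|p|² = ρ² + z² = 0.18484² + 0.689² = 0.50889
κ = 2ρ / |p|² = 2×0.18484 / 0.50889 = 0.72644
θ = 2·atan2(ρ, z) = 2·atan2(0.18484, 0.689) = 0.52420 rad
ℓ = θ/κ = 0.52420/0.72644 = 0.72160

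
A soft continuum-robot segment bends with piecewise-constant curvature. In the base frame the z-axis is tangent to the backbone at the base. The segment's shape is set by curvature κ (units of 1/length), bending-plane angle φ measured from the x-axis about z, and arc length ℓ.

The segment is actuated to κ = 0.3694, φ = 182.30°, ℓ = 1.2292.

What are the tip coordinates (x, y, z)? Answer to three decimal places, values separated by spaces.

θ = κ·ℓ = 0.3694 × 1.2292 = 0.45407 rad
ρ = (1 − cos θ)/κ = (1 − 0.89867)/0.3694 = 0.27431
z = sin θ / κ = 0.43862/0.3694 = 1.18739
x = ρ cos φ = 0.27431 × cos(182.30°) = -0.27409
y = ρ sin φ = 0.27431 × sin(182.30°) = -0.01101

-0.274 -0.011 1.187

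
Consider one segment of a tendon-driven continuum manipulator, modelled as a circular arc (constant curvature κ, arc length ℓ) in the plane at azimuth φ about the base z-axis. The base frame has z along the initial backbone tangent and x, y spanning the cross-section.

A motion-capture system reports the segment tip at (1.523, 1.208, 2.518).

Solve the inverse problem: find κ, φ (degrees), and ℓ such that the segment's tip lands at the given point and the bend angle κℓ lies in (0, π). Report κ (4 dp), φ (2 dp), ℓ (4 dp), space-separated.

0.3842 38.42 3.4223

ρ = √(x²+y²) = √(1.523² + 1.208²) = 1.94391
φ = atan2(y, x) mod 360° = atan2(1.208, 1.523) = 38.4204°
|p|² = ρ² + z² = 1.94391² + 2.518² = 10.11912
κ = 2ρ / |p|² = 2×1.94391 / 10.11912 = 0.38421
θ = 2·atan2(ρ, z) = 2·atan2(1.94391, 2.518) = 1.31487 rad
ℓ = θ/κ = 1.31487/0.38421 = 3.42232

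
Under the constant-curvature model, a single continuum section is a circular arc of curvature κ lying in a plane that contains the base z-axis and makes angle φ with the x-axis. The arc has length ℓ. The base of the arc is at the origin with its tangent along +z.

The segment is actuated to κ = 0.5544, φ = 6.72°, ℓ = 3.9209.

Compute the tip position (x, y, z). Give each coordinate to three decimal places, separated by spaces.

2.807 0.331 1.486

θ = κ·ℓ = 0.5544 × 3.9209 = 2.17375 rad
ρ = (1 − cos θ)/κ = (1 − -0.56708)/0.5544 = 2.82661
z = sin θ / κ = 0.82367/0.5544 = 1.48569
x = ρ cos φ = 2.82661 × cos(6.72°) = 2.80720
y = ρ sin φ = 2.82661 × sin(6.72°) = 0.33076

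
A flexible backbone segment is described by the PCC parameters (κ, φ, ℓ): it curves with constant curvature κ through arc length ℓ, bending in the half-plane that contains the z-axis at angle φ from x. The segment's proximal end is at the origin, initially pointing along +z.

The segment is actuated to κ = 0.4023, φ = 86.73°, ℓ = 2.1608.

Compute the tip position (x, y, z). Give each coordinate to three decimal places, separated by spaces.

θ = κ·ℓ = 0.4023 × 2.1608 = 0.86929 rad
ρ = (1 − cos θ)/κ = (1 − 0.64537)/0.4023 = 0.88151
z = sin θ / κ = 0.76387/0.4023 = 1.89876
x = ρ cos φ = 0.88151 × cos(86.73°) = 0.05028
y = ρ sin φ = 0.88151 × sin(86.73°) = 0.88007

0.050 0.880 1.899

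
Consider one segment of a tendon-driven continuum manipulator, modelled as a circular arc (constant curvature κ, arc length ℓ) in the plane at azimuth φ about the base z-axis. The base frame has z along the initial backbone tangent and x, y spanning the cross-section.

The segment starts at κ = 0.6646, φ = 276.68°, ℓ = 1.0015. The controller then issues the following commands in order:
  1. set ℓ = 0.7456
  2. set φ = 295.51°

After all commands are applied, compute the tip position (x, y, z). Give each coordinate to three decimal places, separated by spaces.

initial: κ=0.6646, φ=276.68°, ℓ=1.0015
cmd 1: set ℓ=0.7456 → (κ,φ,ℓ)=(0.6646,276.68°,0.7456) → tip=(0.0211,-0.1798,0.7155)
cmd 2: set φ=295.51° → (κ,φ,ℓ)=(0.6646,295.51°,0.7456) → tip=(0.0779,-0.1633,0.7155)

0.078 -0.163 0.715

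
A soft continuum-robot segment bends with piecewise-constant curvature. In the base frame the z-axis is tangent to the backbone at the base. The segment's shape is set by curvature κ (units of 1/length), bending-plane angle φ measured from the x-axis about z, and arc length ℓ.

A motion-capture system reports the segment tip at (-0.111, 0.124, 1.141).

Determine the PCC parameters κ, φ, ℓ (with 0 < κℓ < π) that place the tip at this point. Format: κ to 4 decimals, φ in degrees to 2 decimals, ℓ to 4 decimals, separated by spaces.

ρ = √(x²+y²) = √(-0.111² + 0.124²) = 0.16642
φ = atan2(y, x) mod 360° = atan2(0.124, -0.111) = 131.8337°
|p|² = ρ² + z² = 0.16642² + 1.141² = 1.32958
κ = 2ρ / |p|² = 2×0.16642 / 1.32958 = 0.25034
θ = 2·atan2(ρ, z) = 2·atan2(0.16642, 1.141) = 0.28967 rad
ℓ = θ/κ = 0.28967/0.25034 = 1.15711

0.2503 131.83 1.1571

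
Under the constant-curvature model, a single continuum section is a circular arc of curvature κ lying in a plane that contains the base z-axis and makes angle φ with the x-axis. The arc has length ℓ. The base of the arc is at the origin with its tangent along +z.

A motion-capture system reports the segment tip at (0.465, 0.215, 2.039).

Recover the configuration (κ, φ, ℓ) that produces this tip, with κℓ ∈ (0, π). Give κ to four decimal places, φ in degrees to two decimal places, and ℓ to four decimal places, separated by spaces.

ρ = √(x²+y²) = √(0.465² + 0.215²) = 0.51230
φ = atan2(y, x) mod 360° = atan2(0.215, 0.465) = 24.8142°
|p|² = ρ² + z² = 0.51230² + 2.039² = 4.41997
κ = 2ρ / |p|² = 2×0.51230 / 4.41997 = 0.23181
θ = 2·atan2(ρ, z) = 2·atan2(0.51230, 2.039) = 0.49231 rad
ℓ = θ/κ = 0.49231/0.23181 = 2.12375

0.2318 24.81 2.1238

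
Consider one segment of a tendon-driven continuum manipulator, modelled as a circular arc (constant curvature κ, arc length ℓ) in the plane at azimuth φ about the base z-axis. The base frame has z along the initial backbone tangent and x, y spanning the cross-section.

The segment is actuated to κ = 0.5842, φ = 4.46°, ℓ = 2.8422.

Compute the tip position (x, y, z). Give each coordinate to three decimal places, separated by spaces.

θ = κ·ℓ = 0.5842 × 2.8422 = 1.66041 rad
ρ = (1 − cos θ)/κ = (1 − -0.08950)/0.5842 = 1.86494
z = sin θ / κ = 0.99599/0.5842 = 1.70487
x = ρ cos φ = 1.86494 × cos(4.46°) = 1.85929
y = ρ sin φ = 1.86494 × sin(4.46°) = 0.14502

1.859 0.145 1.705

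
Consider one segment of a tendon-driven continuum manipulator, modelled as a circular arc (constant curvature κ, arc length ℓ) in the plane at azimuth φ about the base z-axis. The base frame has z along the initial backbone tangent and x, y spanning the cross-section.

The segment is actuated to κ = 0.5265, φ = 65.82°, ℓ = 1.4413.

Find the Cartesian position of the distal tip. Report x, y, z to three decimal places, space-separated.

0.213 0.475 1.307

θ = κ·ℓ = 0.5265 × 1.4413 = 0.75884 rad
ρ = (1 − cos θ)/κ = (1 − 0.72563)/0.5265 = 0.52112
z = sin θ / κ = 0.68808/0.5265 = 1.30690
x = ρ cos φ = 0.52112 × cos(65.82°) = 0.21345
y = ρ sin φ = 0.52112 × sin(65.82°) = 0.47540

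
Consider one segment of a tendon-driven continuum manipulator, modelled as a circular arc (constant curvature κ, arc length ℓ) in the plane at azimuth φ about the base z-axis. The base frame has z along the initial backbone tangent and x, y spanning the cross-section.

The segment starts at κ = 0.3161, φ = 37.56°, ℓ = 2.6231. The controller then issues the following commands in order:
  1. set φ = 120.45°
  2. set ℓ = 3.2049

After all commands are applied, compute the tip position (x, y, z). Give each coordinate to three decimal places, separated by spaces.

initial: κ=0.3161, φ=37.56°, ℓ=2.6231
cmd 1: set φ=120.45° → (κ,φ,ℓ)=(0.3161,120.45°,2.6231) → tip=(-0.5203,0.8850,2.3327)
cmd 2: set ℓ=3.2049 → (κ,φ,ℓ)=(0.3161,120.45°,3.2049) → tip=(-0.7547,1.2838,2.6842)

-0.755 1.284 2.684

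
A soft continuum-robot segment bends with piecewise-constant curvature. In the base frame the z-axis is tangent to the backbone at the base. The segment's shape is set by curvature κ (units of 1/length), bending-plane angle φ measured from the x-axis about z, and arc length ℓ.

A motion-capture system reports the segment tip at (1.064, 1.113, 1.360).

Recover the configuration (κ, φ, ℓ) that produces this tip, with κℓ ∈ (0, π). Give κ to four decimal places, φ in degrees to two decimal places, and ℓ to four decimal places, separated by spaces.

0.7297 46.29 2.3225

ρ = √(x²+y²) = √(1.064² + 1.113²) = 1.53976
φ = atan2(y, x) mod 360° = atan2(1.113, 1.064) = 46.2894°
|p|² = ρ² + z² = 1.53976² + 1.360² = 4.22047
κ = 2ρ / |p|² = 2×1.53976 / 4.22047 = 0.72966
θ = 2·atan2(ρ, z) = 2·atan2(1.53976, 1.360) = 1.69462 rad
ℓ = θ/κ = 1.69462/0.72966 = 2.32247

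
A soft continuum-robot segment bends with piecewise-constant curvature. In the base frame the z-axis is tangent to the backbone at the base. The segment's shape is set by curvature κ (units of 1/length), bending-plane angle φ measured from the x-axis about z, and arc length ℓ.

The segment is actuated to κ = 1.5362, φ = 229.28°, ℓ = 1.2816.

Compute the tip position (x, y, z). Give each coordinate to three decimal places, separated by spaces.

-0.589 -0.685 0.600

θ = κ·ℓ = 1.5362 × 1.2816 = 1.96879 rad
ρ = (1 − cos θ)/κ = (1 − -0.38757)/1.5362 = 0.90325
z = sin θ / κ = 0.92184/1.5362 = 0.60008
x = ρ cos φ = 0.90325 × cos(229.28°) = -0.58925
y = ρ sin φ = 0.90325 × sin(229.28°) = -0.68458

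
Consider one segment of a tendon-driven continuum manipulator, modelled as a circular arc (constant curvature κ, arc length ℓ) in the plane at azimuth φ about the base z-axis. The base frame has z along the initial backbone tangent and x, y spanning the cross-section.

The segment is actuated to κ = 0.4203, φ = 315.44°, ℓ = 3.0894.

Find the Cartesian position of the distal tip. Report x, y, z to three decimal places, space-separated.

θ = κ·ℓ = 0.4203 × 3.0894 = 1.29847 rad
ρ = (1 − cos θ)/κ = (1 − 0.26897)/0.4203 = 1.73931
z = sin θ / κ = 0.96315/0.4203 = 2.29158
x = ρ cos φ = 1.73931 × cos(315.44°) = 1.23929
y = ρ sin φ = 1.73931 × sin(315.44°) = -1.22040

1.239 -1.220 2.292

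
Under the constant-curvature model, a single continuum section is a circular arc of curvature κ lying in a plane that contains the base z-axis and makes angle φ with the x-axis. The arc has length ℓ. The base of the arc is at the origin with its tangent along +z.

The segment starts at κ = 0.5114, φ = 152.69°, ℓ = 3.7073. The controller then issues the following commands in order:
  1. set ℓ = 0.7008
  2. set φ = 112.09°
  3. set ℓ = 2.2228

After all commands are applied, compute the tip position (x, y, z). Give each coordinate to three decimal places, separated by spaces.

-0.426 1.050 1.774

initial: κ=0.5114, φ=152.69°, ℓ=3.7073
cmd 1: set ℓ=0.7008 → (κ,φ,ℓ)=(0.5114,152.69°,0.7008) → tip=(-0.1104,0.0570,0.6859)
cmd 2: set φ=112.09° → (κ,φ,ℓ)=(0.5114,112.09°,0.7008) → tip=(-0.0467,0.1151,0.6859)
cmd 3: set ℓ=2.2228 → (κ,φ,ℓ)=(0.5114,112.09°,2.2228) → tip=(-0.4261,1.0499,1.7741)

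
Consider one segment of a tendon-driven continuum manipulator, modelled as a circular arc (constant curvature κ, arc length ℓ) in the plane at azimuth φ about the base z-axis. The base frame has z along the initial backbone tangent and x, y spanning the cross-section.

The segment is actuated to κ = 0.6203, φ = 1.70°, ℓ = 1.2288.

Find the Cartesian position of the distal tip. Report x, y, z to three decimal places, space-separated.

θ = κ·ℓ = 0.6203 × 1.2288 = 0.76222 rad
ρ = (1 − cos θ)/κ = (1 − 0.72330)/0.6203 = 0.44607
z = sin θ / κ = 0.69053/0.6203 = 1.11322
x = ρ cos φ = 0.44607 × cos(1.70°) = 0.44588
y = ρ sin φ = 0.44607 × sin(1.70°) = 0.01323

0.446 0.013 1.113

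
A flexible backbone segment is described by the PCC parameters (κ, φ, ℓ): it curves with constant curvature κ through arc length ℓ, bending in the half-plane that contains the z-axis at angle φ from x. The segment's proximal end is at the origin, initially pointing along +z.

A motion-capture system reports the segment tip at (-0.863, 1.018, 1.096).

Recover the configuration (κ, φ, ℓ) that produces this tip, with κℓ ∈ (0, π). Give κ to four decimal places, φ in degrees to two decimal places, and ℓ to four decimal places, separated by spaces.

0.8950 130.29 1.9737

ρ = √(x²+y²) = √(-0.863² + 1.018²) = 1.33458
φ = atan2(y, x) mod 360° = atan2(1.018, -0.863) = 130.2893°
|p|² = ρ² + z² = 1.33458² + 1.096² = 2.98231
κ = 2ρ / |p|² = 2×1.33458 / 2.98231 = 0.89500
θ = 2·atan2(ρ, z) = 2·atan2(1.33458, 1.096) = 1.76648 rad
ℓ = θ/κ = 1.76648/0.89500 = 1.97373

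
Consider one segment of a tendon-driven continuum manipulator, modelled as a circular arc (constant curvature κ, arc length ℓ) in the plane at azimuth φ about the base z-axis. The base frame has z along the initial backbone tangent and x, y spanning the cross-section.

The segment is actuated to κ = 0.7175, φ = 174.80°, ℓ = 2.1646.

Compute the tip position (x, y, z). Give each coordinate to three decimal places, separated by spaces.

θ = κ·ℓ = 0.7175 × 2.1646 = 1.55310 rad
ρ = (1 − cos θ)/κ = (1 − 0.01769)/0.7175 = 1.36907
z = sin θ / κ = 0.99984/0.7175 = 1.39351
x = ρ cos φ = 1.36907 × cos(174.80°) = -1.36343
y = ρ sin φ = 1.36907 × sin(174.80°) = 0.12408

-1.363 0.124 1.394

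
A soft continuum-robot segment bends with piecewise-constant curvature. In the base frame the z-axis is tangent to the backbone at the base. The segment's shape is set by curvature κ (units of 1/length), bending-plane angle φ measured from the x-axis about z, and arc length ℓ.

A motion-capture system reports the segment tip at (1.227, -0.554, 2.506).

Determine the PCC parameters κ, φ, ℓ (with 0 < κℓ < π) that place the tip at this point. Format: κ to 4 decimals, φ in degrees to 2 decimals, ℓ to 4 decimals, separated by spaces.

0.3327 335.70 2.9633

ρ = √(x²+y²) = √(1.227² + -0.554²) = 1.34627
φ = atan2(y, x) mod 360° = atan2(-0.554, 1.227) = 335.7005°
|p|² = ρ² + z² = 1.34627² + 2.506² = 8.09248
κ = 2ρ / |p|² = 2×1.34627 / 8.09248 = 0.33272
θ = 2·atan2(ρ, z) = 2·atan2(1.34627, 2.506) = 0.98596 rad
ℓ = θ/κ = 0.98596/0.33272 = 2.96331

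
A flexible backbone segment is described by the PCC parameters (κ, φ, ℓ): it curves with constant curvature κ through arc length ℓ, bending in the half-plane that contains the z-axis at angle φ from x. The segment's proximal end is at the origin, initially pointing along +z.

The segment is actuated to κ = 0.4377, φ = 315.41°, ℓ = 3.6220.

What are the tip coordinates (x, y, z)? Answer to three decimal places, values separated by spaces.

1.651 -1.627 2.284

θ = κ·ℓ = 0.4377 × 3.6220 = 1.58535 rad
ρ = (1 − cos θ)/κ = (1 − -0.01455)/0.4377 = 2.31792
z = sin θ / κ = 0.99989/0.4377 = 2.28443
x = ρ cos φ = 2.31792 × cos(315.41°) = 1.65070
y = ρ sin φ = 2.31792 × sin(315.41°) = -1.62724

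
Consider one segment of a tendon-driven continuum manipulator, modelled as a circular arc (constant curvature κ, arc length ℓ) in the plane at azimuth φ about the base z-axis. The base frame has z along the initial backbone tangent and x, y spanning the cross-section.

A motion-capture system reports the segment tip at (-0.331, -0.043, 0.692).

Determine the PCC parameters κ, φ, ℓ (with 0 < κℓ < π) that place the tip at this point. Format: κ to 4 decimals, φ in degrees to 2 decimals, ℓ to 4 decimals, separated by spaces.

ρ = √(x²+y²) = √(-0.331² + -0.043²) = 0.33378
φ = atan2(y, x) mod 360° = atan2(-0.043, -0.331) = 187.4018°
|p|² = ρ² + z² = 0.33378² + 0.692² = 0.59027
κ = 2ρ / |p|² = 2×0.33378 / 0.59027 = 1.13094
θ = 2·atan2(ρ, z) = 2·atan2(0.33378, 0.692) = 0.89885 rad
ℓ = θ/κ = 0.89885/1.13094 = 0.79478

1.1309 187.40 0.7948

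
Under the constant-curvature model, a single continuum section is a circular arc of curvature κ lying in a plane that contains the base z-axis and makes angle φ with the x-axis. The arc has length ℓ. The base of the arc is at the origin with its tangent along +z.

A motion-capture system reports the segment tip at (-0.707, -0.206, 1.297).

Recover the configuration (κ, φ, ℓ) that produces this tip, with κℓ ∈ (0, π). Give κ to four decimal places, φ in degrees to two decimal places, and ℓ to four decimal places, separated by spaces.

0.6621 196.24 1.5599

ρ = √(x²+y²) = √(-0.707² + -0.206²) = 0.73640
φ = atan2(y, x) mod 360° = atan2(-0.206, -0.707) = 196.2446°
|p|² = ρ² + z² = 0.73640² + 1.297² = 2.22449
κ = 2ρ / |p|² = 2×0.73640 / 2.22449 = 0.66208
θ = 2·atan2(ρ, z) = 2·atan2(0.73640, 1.297) = 1.03277 rad
ℓ = θ/κ = 1.03277/0.66208 = 1.55988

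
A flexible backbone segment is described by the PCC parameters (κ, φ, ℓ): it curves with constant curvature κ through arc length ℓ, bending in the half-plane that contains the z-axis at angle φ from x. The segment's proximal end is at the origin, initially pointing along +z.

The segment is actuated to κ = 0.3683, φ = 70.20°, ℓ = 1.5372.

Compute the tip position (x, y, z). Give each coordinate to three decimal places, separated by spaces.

θ = κ·ℓ = 0.3683 × 1.5372 = 0.56615 rad
ρ = (1 − cos θ)/κ = (1 − 0.84397)/0.3683 = 0.42364
z = sin θ / κ = 0.53639/0.3683 = 1.45639
x = ρ cos φ = 0.42364 × cos(70.20°) = 0.14350
y = ρ sin φ = 0.42364 × sin(70.20°) = 0.39860

0.144 0.399 1.456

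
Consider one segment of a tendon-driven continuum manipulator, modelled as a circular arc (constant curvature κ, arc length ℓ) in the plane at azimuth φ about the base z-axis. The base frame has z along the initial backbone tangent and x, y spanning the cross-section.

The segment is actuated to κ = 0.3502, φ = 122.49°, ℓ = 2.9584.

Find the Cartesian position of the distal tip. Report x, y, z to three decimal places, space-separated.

-0.752 1.181 2.457

θ = κ·ℓ = 0.3502 × 2.9584 = 1.03603 rad
ρ = (1 − cos θ)/κ = (1 − 0.50964)/0.3502 = 1.40023
z = sin θ / κ = 0.86039/0.3502 = 2.45685
x = ρ cos φ = 1.40023 × cos(122.49°) = -0.75214
y = ρ sin φ = 1.40023 × sin(122.49°) = 1.18108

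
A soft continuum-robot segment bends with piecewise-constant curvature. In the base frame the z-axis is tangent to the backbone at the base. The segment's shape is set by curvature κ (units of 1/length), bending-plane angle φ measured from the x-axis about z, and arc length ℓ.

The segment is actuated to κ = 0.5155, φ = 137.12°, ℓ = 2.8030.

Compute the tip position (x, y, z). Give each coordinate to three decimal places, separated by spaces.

θ = κ·ℓ = 0.5155 × 2.8030 = 1.44495 rad
ρ = (1 − cos θ)/κ = (1 − 0.12552)/0.5155 = 1.69638
z = sin θ / κ = 0.99209/0.5155 = 1.92452
x = ρ cos φ = 1.69638 × cos(137.12°) = -1.24307
y = ρ sin φ = 1.69638 × sin(137.12°) = 1.15433

-1.243 1.154 1.925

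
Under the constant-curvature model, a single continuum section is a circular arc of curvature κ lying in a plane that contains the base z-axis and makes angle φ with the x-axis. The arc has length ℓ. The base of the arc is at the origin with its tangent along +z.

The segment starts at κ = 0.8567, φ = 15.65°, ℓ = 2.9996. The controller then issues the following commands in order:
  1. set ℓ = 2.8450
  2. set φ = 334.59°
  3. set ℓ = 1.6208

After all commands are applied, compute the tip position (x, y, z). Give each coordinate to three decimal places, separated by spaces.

initial: κ=0.8567, φ=15.65°, ℓ=2.9996
cmd 1: set ℓ=2.8450 → (κ,φ,ℓ)=(0.8567,15.65°,2.8450) → tip=(1.9806,0.5548,0.7558)
cmd 2: set φ=334.59° → (κ,φ,ℓ)=(0.8567,334.59°,2.8450) → tip=(1.8578,-0.8826,0.7558)
cmd 3: set ℓ=1.6208 → (κ,φ,ℓ)=(0.8567,334.59°,1.6208) → tip=(0.8632,-0.4101,1.1479)

0.863 -0.410 1.148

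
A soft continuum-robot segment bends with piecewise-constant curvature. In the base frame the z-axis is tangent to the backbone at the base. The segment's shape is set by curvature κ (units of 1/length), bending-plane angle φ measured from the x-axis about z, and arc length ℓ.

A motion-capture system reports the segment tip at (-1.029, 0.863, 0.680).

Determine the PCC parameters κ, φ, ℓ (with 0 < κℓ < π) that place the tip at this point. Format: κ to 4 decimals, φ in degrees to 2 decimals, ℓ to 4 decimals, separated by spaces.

ρ = √(x²+y²) = √(-1.029² + 0.863²) = 1.34299
φ = atan2(y, x) mod 360° = atan2(0.863, -1.029) = 140.0142°
|p|² = ρ² + z² = 1.34299² + 0.680² = 2.26601
κ = 2ρ / |p|² = 2×1.34299 / 2.26601 = 1.18533
θ = 2·atan2(ρ, z) = 2·atan2(1.34299, 0.680) = 2.20419 rad
ℓ = θ/κ = 2.20419/1.18533 = 1.85956

1.1853 140.01 1.8596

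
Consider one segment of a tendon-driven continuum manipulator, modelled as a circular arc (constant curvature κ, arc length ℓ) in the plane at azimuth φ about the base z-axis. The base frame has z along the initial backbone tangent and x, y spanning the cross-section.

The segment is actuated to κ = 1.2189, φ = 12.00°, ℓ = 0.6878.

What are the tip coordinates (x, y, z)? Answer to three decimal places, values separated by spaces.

θ = κ·ℓ = 1.2189 × 0.6878 = 0.83836 rad
ρ = (1 − cos θ)/κ = (1 − 0.66868)/1.2189 = 0.27182
z = sin θ / κ = 0.74355/1.2189 = 0.61001
x = ρ cos φ = 0.27182 × cos(12.00°) = 0.26588
y = ρ sin φ = 0.27182 × sin(12.00°) = 0.05651

0.266 0.057 0.610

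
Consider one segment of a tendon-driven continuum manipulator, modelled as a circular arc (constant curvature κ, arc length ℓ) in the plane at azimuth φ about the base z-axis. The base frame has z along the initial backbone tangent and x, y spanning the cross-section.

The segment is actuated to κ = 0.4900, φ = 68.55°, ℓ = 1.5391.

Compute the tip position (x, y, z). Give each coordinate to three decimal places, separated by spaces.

0.202 0.515 1.397

θ = κ·ℓ = 0.4900 × 1.5391 = 0.75416 rad
ρ = (1 − cos θ)/κ = (1 − 0.72885)/0.4900 = 0.55337
z = sin θ / κ = 0.68468/0.4900 = 1.39730
x = ρ cos φ = 0.55337 × cos(68.55°) = 0.20236
y = ρ sin φ = 0.55337 × sin(68.55°) = 0.51504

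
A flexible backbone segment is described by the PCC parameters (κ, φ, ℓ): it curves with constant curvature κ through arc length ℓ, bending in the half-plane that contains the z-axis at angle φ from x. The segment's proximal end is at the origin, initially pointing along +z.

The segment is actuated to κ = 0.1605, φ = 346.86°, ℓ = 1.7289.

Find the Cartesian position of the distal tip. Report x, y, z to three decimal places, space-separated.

0.232 -0.054 1.707

θ = κ·ℓ = 0.1605 × 1.7289 = 0.27749 rad
ρ = (1 − cos θ)/κ = (1 − 0.96175)/0.1605 = 0.23834
z = sin θ / κ = 0.27394/0.1605 = 1.70680
x = ρ cos φ = 0.23834 × cos(346.86°) = 0.23210
y = ρ sin φ = 0.23834 × sin(346.86°) = -0.05418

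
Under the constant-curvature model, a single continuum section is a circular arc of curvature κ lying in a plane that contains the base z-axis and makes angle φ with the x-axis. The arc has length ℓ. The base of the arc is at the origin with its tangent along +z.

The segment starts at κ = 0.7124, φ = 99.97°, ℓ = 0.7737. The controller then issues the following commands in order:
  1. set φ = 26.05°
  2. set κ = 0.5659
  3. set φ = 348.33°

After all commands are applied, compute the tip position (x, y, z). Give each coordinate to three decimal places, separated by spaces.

0.163 -0.034 0.749

initial: κ=0.7124, φ=99.97°, ℓ=0.7737
cmd 1: set φ=26.05° → (κ,φ,ℓ)=(0.7124,26.05°,0.7737) → tip=(0.1868,0.0913,0.7351)
cmd 2: set κ=0.5659 → (κ,φ,ℓ)=(0.5659,26.05°,0.7737) → tip=(0.1498,0.0732,0.7492)
cmd 3: set φ=348.33° → (κ,φ,ℓ)=(0.5659,348.33°,0.7737) → tip=(0.1632,-0.0337,0.7492)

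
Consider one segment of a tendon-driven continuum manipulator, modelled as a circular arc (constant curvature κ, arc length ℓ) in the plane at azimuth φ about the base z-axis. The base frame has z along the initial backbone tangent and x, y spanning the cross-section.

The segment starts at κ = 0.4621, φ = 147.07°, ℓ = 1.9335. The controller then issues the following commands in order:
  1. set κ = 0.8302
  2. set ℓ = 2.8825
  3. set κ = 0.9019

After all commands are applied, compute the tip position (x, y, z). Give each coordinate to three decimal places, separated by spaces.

initial: κ=0.4621, φ=147.07°, ℓ=1.9335
cmd 1: set κ=0.8302 → (κ,φ,ℓ)=(0.8302,147.07°,1.9335) → tip=(-1.0458,0.6773,1.2038)
cmd 2: set ℓ=2.8825 → (κ,φ,ℓ)=(0.8302,147.07°,2.8825) → tip=(-1.7517,1.1346,0.8198)
cmd 3: set κ=0.9019 → (κ,φ,ℓ)=(0.9019,147.07°,2.8825) → tip=(-1.7279,1.1191,0.5718)

-1.728 1.119 0.572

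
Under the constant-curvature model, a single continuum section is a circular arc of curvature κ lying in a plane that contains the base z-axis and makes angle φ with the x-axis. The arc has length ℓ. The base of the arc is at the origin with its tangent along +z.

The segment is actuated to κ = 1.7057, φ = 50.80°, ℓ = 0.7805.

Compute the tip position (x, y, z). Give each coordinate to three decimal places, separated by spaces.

0.283 0.347 0.570

θ = κ·ℓ = 1.7057 × 0.7805 = 1.33130 rad
ρ = (1 − cos θ)/κ = (1 − 0.23721)/1.7057 = 0.44720
z = sin θ / κ = 0.97146/1.7057 = 0.56954
x = ρ cos φ = 0.44720 × cos(50.80°) = 0.28264
y = ρ sin φ = 0.44720 × sin(50.80°) = 0.34655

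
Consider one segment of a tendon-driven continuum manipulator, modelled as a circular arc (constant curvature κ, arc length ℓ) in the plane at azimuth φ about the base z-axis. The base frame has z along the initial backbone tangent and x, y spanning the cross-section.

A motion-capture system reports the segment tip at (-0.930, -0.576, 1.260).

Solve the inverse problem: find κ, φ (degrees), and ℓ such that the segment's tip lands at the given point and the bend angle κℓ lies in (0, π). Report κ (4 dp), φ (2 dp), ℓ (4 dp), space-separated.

ρ = √(x²+y²) = √(-0.930² + -0.576²) = 1.09393
φ = atan2(y, x) mod 360° = atan2(-0.576, -0.930) = 211.7722°
|p|² = ρ² + z² = 1.09393² + 1.260² = 2.78428
κ = 2ρ / |p|² = 2×1.09393 / 2.78428 = 0.78579
θ = 2·atan2(ρ, z) = 2·atan2(1.09393, 1.260) = 1.42993 rad
ℓ = θ/κ = 1.42993/0.78579 = 1.81973

0.7858 211.77 1.8197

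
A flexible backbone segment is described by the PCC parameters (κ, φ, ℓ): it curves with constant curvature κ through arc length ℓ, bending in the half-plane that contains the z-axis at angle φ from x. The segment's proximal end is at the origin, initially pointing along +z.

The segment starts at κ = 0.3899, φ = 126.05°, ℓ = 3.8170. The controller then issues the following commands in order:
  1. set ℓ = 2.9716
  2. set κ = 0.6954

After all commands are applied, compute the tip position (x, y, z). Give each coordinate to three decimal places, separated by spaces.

-1.249 1.716 1.265

initial: κ=0.3899, φ=126.05°, ℓ=3.8170
cmd 1: set ℓ=2.9716 → (κ,φ,ℓ)=(0.3899,126.05°,2.9716) → tip=(-0.9047,1.2429,2.3500)
cmd 2: set κ=0.6954 → (κ,φ,ℓ)=(0.6954,126.05°,2.9716) → tip=(-1.2488,1.7156,1.2650)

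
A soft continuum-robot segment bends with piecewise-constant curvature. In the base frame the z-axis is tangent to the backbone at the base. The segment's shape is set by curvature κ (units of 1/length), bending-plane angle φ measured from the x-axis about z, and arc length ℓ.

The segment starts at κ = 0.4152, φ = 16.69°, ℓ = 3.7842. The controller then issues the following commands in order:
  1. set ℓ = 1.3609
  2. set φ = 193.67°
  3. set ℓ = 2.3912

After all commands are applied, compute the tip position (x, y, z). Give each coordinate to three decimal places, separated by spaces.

initial: κ=0.4152, φ=16.69°, ℓ=3.7842
cmd 1: set ℓ=1.3609 → (κ,φ,ℓ)=(0.4152,16.69°,1.3609) → tip=(0.3586,0.1075,1.2896)
cmd 2: set φ=193.67° → (κ,φ,ℓ)=(0.4152,193.67°,1.3609) → tip=(-0.3638,-0.0885,1.2896)
cmd 3: set ℓ=2.3912 → (κ,φ,ℓ)=(0.4152,193.67°,2.3912) → tip=(-1.0617,-0.2582,2.0173)

-1.062 -0.258 2.017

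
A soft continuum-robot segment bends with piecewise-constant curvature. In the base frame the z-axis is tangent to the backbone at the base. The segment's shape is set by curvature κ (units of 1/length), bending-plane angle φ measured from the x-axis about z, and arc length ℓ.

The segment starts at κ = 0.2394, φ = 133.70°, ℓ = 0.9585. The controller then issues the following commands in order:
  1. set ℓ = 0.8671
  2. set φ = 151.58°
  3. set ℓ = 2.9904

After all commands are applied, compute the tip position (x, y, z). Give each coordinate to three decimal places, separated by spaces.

-0.902 0.488 2.741

initial: κ=0.2394, φ=133.70°, ℓ=0.9585
cmd 1: set ℓ=0.8671 → (κ,φ,ℓ)=(0.2394,133.70°,0.8671) → tip=(-0.0620,0.0648,0.8609)
cmd 2: set φ=151.58° → (κ,φ,ℓ)=(0.2394,151.58°,0.8671) → tip=(-0.0789,0.0427,0.8609)
cmd 3: set ℓ=2.9904 → (κ,φ,ℓ)=(0.2394,151.58°,2.9904) → tip=(-0.9019,0.4881,2.7414)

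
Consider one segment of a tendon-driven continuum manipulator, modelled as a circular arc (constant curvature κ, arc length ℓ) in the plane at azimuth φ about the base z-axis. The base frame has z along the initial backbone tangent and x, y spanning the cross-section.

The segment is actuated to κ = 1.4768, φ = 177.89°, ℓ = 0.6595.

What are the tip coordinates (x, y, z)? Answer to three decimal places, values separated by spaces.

-0.296 0.011 0.560

θ = κ·ℓ = 1.4768 × 0.6595 = 0.97395 rad
ρ = (1 − cos θ)/κ = (1 − 0.56204)/1.4768 = 0.29656
z = sin θ / κ = 0.82711/1.4768 = 0.56007
x = ρ cos φ = 0.29656 × cos(177.89°) = -0.29636
y = ρ sin φ = 0.29656 × sin(177.89°) = 0.01092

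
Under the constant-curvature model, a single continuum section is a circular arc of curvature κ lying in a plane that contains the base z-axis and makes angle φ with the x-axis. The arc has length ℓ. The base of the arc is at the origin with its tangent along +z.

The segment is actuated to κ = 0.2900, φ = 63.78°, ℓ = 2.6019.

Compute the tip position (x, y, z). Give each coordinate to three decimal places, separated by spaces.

θ = κ·ℓ = 0.2900 × 2.6019 = 0.75455 rad
ρ = (1 − cos θ)/κ = (1 − 0.72858)/0.2900 = 0.93593
z = sin θ / κ = 0.68496/0.2900 = 2.36194
x = ρ cos φ = 0.93593 × cos(63.78°) = 0.41351
y = ρ sin φ = 0.93593 × sin(63.78°) = 0.83963

0.414 0.840 2.362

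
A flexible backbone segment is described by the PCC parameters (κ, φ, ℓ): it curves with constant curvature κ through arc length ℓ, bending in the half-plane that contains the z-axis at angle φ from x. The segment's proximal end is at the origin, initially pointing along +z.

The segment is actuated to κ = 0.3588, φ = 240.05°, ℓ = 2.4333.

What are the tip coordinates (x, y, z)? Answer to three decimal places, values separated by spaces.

-0.497 -0.863 2.136

θ = κ·ℓ = 0.3588 × 2.4333 = 0.87307 rad
ρ = (1 − cos θ)/κ = (1 − 0.64248)/0.3588 = 0.99644
z = sin θ / κ = 0.76630/0.3588 = 2.13574
x = ρ cos φ = 0.99644 × cos(240.05°) = -0.49747
y = ρ sin φ = 0.99644 × sin(240.05°) = -0.86337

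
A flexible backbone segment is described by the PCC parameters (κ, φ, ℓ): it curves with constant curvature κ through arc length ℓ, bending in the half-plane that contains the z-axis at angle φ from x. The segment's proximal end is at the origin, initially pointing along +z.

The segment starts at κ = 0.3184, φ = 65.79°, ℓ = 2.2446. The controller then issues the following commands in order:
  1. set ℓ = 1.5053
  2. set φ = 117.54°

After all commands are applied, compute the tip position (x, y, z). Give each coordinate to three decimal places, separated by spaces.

initial: κ=0.3184, φ=65.79°, ℓ=2.2446
cmd 1: set ℓ=1.5053 → (κ,φ,ℓ)=(0.3184,65.79°,1.5053) → tip=(0.1451,0.3228,1.4483)
cmd 2: set φ=117.54° → (κ,φ,ℓ)=(0.3184,117.54°,1.5053) → tip=(-0.1636,0.3138,1.4483)

-0.164 0.314 1.448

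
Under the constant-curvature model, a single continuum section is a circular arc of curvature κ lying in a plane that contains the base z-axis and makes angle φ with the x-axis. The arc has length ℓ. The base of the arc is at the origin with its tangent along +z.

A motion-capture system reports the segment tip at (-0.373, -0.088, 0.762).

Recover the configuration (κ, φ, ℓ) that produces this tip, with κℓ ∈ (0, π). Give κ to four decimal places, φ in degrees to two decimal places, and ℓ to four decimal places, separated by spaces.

1.0536 193.27 0.8846

ρ = √(x²+y²) = √(-0.373² + -0.088²) = 0.38324
φ = atan2(y, x) mod 360° = atan2(-0.088, -0.373) = 193.2748°
|p|² = ρ² + z² = 0.38324² + 0.762² = 0.72752
κ = 2ρ / |p|² = 2×0.38324 / 0.72752 = 1.05356
θ = 2·atan2(ρ, z) = 2·atan2(0.38324, 0.762) = 0.93199 rad
ℓ = θ/κ = 0.93199/1.05356 = 0.88462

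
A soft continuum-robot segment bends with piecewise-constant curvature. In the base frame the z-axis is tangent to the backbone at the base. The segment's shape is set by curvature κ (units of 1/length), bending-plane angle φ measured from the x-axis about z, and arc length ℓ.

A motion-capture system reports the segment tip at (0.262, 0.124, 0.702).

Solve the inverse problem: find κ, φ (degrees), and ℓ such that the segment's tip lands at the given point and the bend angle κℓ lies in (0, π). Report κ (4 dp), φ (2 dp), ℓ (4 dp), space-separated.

ρ = √(x²+y²) = √(0.262² + 0.124²) = 0.28986
φ = atan2(y, x) mod 360° = atan2(0.124, 0.262) = 25.3274°
|p|² = ρ² + z² = 0.28986² + 0.702² = 0.57682
κ = 2ρ / |p|² = 2×0.28986 / 0.57682 = 1.00503
θ = 2·atan2(ρ, z) = 2·atan2(0.28986, 0.702) = 0.78317 rad
ℓ = θ/κ = 0.78317/1.00503 = 0.77925

1.0050 25.33 0.7793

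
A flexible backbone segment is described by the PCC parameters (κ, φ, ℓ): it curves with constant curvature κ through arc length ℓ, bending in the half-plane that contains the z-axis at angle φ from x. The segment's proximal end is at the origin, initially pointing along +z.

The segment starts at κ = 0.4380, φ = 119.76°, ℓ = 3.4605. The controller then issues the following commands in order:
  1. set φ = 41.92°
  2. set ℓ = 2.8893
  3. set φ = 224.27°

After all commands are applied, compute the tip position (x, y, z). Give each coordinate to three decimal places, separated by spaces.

-1.143 -1.115 2.178

initial: κ=0.4380, φ=119.76°, ℓ=3.4605
cmd 1: set φ=41.92° → (κ,φ,ℓ)=(0.4380,41.92°,3.4605) → tip=(1.6053,1.4413,2.2796)
cmd 2: set ℓ=2.8893 → (κ,φ,ℓ)=(0.4380,41.92°,2.8893) → tip=(1.1882,1.0669,2.1775)
cmd 3: set φ=224.27° → (κ,φ,ℓ)=(0.4380,224.27°,2.8893) → tip=(-1.1435,-1.1147,2.1775)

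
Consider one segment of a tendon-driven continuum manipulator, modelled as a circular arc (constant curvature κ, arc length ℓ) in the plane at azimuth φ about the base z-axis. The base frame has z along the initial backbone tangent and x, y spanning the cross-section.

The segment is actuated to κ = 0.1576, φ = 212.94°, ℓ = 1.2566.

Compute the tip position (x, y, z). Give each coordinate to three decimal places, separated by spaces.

θ = κ·ℓ = 0.1576 × 1.2566 = 0.19804 rad
ρ = (1 − cos θ)/κ = (1 − 0.98045)/0.1576 = 0.12402
z = sin θ / κ = 0.19675/0.1576 = 1.24840
x = ρ cos φ = 0.12402 × cos(212.94°) = -0.10408
y = ρ sin φ = 0.12402 × sin(212.94°) = -0.06744

-0.104 -0.067 1.248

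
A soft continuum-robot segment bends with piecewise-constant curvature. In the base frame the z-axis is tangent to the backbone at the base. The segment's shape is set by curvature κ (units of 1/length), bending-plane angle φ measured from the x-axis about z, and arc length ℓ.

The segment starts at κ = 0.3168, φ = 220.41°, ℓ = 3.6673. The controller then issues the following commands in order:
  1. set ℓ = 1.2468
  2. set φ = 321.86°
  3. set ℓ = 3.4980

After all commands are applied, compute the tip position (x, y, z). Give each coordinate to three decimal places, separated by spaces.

initial: κ=0.3168, φ=220.41°, ℓ=3.6673
cmd 1: set ℓ=1.2468 → (κ,φ,ℓ)=(0.3168,220.41°,1.2468) → tip=(-0.1851,-0.1576,1.2146)
cmd 2: set φ=321.86° → (κ,φ,ℓ)=(0.3168,321.86°,1.2468) → tip=(0.1912,-0.1501,1.2146)
cmd 3: set ℓ=3.4980 → (κ,φ,ℓ)=(0.3168,321.86°,3.4980) → tip=(1.3746,-1.0794,2.8248)

1.375 -1.079 2.825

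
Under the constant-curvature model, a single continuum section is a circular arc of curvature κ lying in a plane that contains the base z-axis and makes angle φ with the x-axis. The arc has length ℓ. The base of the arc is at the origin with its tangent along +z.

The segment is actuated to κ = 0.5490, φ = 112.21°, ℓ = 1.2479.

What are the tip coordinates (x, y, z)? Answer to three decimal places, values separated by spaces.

-0.155 0.381 1.153

θ = κ·ℓ = 0.5490 × 1.2479 = 0.68510 rad
ρ = (1 − cos θ)/κ = (1 − 0.77436)/0.5490 = 0.41101
z = sin θ / κ = 0.63275/0.5490 = 1.15255
x = ρ cos φ = 0.41101 × cos(112.21°) = -0.15536
y = ρ sin φ = 0.41101 × sin(112.21°) = 0.38051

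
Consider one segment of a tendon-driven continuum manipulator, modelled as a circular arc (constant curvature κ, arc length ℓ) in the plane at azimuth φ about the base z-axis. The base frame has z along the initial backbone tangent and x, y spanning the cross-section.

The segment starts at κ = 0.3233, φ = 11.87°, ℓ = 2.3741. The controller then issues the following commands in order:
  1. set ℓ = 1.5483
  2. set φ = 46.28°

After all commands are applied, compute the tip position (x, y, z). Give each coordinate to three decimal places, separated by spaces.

0.262 0.274 1.484

initial: κ=0.3233, φ=11.87°, ℓ=2.3741
cmd 1: set ℓ=1.5483 → (κ,φ,ℓ)=(0.3233,11.87°,1.5483) → tip=(0.3714,0.0781,1.4844)
cmd 2: set φ=46.28° → (κ,φ,ℓ)=(0.3233,46.28°,1.5483) → tip=(0.2623,0.2743,1.4844)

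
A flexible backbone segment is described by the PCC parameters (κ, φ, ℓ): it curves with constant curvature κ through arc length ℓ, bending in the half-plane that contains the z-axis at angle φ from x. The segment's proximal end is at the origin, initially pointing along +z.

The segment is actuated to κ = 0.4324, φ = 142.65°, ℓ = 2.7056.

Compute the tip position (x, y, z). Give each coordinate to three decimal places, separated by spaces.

θ = κ·ℓ = 0.4324 × 2.7056 = 1.16990 rad
ρ = (1 − cos θ)/κ = (1 − 0.39024)/0.4324 = 1.41017
z = sin θ / κ = 0.92071/0.4324 = 2.12931
x = ρ cos φ = 1.41017 × cos(142.65°) = -1.12101
y = ρ sin φ = 1.41017 × sin(142.65°) = 0.85553

-1.121 0.856 2.129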